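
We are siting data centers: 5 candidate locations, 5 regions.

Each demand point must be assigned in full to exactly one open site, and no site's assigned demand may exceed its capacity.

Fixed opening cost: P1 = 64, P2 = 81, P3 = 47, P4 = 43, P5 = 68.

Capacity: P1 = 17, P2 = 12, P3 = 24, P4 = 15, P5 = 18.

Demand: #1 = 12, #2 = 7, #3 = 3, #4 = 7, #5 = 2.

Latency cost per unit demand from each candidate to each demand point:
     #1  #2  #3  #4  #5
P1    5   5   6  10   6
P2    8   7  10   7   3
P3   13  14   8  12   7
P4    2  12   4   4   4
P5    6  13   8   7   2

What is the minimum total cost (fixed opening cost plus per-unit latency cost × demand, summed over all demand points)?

Open {P1, P4}; cheapest assignment that respects the capacities:
  P1 (cap 17, load 16): #2, #4, #5 — cost 7×5 + 7×10 + 2×6 = 117
  P4 (cap 15, load 15): #1, #3 — cost 12×2 + 3×4 = 36
  Shipping 153, fixed 107 → total 260.
  Any other capacity-feasible assignment to {P1, P4} ships for at least 153.
Compare {P4, P5}: its best feasible assignment gives total 291.
Compare {P1, P4, P5}: its best feasible assignment gives total 299.
Every other set of open sites that can feasibly serve all demand totals ≥ 291 even under its best assignment. Minimum: 260.

260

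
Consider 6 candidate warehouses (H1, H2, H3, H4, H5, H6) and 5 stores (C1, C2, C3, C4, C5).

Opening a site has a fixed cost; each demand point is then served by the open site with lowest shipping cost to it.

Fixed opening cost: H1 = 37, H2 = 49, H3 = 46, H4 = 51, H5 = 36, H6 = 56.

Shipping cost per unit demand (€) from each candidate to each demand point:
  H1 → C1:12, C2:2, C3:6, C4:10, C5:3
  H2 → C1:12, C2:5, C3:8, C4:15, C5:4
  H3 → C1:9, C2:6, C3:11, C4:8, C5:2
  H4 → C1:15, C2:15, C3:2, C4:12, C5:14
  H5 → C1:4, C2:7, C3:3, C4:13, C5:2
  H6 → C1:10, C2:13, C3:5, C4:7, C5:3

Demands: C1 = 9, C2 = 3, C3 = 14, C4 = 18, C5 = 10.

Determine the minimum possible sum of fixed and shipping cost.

Open {H5, H6}: assign each demand point to its cheapest open site.
  C1→H5 9×4=36, C2→H5 3×7=21, C3→H5 14×3=42, C4→H6 18×7=126, C5→H5 10×2=20
  shipping cost 245, fixed 92 → total 337.
Compare {H3, H5}: shipping cost 260 + fixed 82 = 342.
Compare {H1, H5}: shipping cost 284 + fixed 73 = 357.
Compare {H1, H5, H6}: shipping cost 230 + fixed 129 = 359.
All other subsets cost ≥ 342. Minimum total cost: 337.

337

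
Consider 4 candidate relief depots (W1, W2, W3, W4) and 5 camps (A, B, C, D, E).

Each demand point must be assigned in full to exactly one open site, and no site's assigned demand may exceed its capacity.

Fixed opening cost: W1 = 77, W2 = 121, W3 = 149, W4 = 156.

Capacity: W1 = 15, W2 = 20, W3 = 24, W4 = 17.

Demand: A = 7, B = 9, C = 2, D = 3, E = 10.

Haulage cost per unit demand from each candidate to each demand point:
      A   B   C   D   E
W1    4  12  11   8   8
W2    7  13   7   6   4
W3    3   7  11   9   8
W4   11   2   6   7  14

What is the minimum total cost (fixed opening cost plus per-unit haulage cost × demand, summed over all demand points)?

414

Open {W2, W4}; cheapest assignment that respects the capacities:
  W2 (cap 20, load 20): A, D, E — cost 7×7 + 3×6 + 10×4 = 107
  W4 (cap 17, load 11): B, C — cost 9×2 + 2×6 = 30
  Shipping 137, fixed 277 → total 414.
  Any other capacity-feasible assignment to {W2, W4} ships for at least 137.
Compare {W2, W3}: its best feasible assignment gives total 426.
Compare {W1, W2}: its best feasible assignment gives total 429.
Every other set of open sites that can feasibly serve all demand totals ≥ 426 even under its best assignment. Minimum: 414.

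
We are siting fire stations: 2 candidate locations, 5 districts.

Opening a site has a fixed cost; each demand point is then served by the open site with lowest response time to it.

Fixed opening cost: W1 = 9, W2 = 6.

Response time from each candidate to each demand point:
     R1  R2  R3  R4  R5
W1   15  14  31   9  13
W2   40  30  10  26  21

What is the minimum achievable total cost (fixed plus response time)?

Open {W1, W2}: assign each demand point to its cheapest open site.
  R1→W1 15, R2→W1 14, R3→W2 10, R4→W1 9, R5→W1 13
  response time 61, fixed 15 → total 76.
Compare {W1}: response time 82 + fixed 9 = 91.
Compare {W2}: response time 127 + fixed 6 = 133.

76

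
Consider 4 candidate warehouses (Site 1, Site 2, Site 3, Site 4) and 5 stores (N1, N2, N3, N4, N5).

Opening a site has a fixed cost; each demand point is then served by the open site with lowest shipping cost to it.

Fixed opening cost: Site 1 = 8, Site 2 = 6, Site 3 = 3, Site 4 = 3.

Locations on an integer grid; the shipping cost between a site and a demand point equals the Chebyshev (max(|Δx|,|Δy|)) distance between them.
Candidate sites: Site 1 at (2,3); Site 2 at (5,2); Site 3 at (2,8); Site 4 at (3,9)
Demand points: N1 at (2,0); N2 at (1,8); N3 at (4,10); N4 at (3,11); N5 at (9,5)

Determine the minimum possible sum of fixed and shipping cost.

Open {Site 2, Site 4}: assign each demand point to its cheapest open site.
  N1→Site 2 3, N2→Site 4 2, N3→Site 4 1, N4→Site 4 2, N5→Site 2 4
  shipping cost 12, fixed 9 → total 21.
Compare {Site 2, Site 3}: shipping cost 13 + fixed 9 = 22.
Compare {Site 4}: shipping cost 20 + fixed 3 = 23.
Compare {Site 2, Site 3, Site 4}: shipping cost 11 + fixed 12 = 23.
All other subsets cost ≥ 22. Minimum total cost: 21.

21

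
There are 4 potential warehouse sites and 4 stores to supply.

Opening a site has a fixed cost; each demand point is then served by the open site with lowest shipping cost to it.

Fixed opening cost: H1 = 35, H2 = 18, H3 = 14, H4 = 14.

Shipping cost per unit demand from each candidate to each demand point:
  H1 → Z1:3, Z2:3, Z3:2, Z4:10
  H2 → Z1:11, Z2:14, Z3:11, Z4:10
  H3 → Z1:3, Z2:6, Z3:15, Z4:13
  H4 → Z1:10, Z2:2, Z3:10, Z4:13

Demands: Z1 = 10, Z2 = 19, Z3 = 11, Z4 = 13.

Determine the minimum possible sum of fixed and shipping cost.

Open {H1, H4}: assign each demand point to its cheapest open site.
  Z1→H1 10×3=30, Z2→H4 19×2=38, Z3→H1 11×2=22, Z4→H1 13×10=130
  shipping cost 220, fixed 49 → total 269.
Compare {H1}: shipping cost 239 + fixed 35 = 274.
Compare {H1, H3, H4}: shipping cost 220 + fixed 63 = 283.
Compare {H1, H2, H4}: shipping cost 220 + fixed 67 = 287.
All other subsets cost ≥ 274. Minimum total cost: 269.

269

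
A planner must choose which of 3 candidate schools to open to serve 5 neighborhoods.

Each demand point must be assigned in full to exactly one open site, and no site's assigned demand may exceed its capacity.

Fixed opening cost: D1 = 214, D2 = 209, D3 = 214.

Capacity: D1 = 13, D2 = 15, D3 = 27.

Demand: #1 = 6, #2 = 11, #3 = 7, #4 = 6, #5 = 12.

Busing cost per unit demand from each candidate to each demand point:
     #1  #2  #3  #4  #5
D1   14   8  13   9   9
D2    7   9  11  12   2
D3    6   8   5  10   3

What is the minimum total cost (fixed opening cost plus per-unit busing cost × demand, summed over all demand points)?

Open {D1, D2, D3}; cheapest assignment that respects the capacities:
  D1 (cap 13, load 6): #4 — cost 6×9 = 54
  D2 (cap 15, load 12): #5 — cost 12×2 = 24
  D3 (cap 27, load 24): #1, #2, #3 — cost 6×6 + 11×8 + 7×5 = 159
  Shipping 237, fixed 637 → total 874.
  Any other capacity-feasible assignment to {D1, D2, D3} ships for at least 237.
Total demand is 42; every other set of sites either has combined capacity below 42 or cannot fit the demands without splitting one across sites, so {D1, D2, D3} is the only feasible choice of open sites. Minimum: 874.

874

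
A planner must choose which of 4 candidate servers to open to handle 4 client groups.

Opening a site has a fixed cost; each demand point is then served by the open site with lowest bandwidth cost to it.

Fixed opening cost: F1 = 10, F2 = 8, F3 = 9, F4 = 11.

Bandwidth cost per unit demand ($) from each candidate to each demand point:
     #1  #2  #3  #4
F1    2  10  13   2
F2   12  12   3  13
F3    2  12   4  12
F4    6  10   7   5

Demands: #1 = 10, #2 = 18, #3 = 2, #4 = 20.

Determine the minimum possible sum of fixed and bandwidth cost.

264

Open {F1, F2}: assign each demand point to its cheapest open site.
  #1→F1 10×2=20, #2→F1 18×10=180, #3→F2 2×3=6, #4→F1 20×2=40
  bandwidth cost 246, fixed 18 → total 264.
Compare {F1, F3}: bandwidth cost 248 + fixed 19 = 267.
Compare {F1, F2, F3}: bandwidth cost 246 + fixed 27 = 273.
Compare {F1, F4}: bandwidth cost 254 + fixed 21 = 275.
All other subsets cost ≥ 267. Minimum total cost: 264.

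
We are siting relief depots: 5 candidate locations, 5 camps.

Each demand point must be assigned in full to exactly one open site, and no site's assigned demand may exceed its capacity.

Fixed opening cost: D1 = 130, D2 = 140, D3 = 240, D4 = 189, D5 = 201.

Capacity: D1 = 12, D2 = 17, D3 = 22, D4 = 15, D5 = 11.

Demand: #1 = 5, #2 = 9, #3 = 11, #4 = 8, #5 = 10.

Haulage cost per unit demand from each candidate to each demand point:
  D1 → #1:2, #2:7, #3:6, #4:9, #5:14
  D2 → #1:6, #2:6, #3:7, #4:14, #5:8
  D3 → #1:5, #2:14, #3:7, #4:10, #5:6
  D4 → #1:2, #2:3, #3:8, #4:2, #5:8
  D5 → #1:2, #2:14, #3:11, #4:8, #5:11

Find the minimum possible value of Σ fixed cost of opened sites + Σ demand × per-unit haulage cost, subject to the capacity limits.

781

Open {D1, D2, D4}; cheapest assignment that respects the capacities:
  D1 (cap 12, load 11): #3 — cost 11×6 = 66
  D2 (cap 17, load 17): #2, #4 — cost 9×6 + 8×14 = 166
  D4 (cap 15, load 15): #1, #5 — cost 5×2 + 10×8 = 90
  Shipping 322, fixed 459 → total 781.
  Any other capacity-feasible assignment to {D1, D2, D4} ships for at least 322.
Compare {D1, D3, D4}: its best feasible assignment gives total 785.
Compare {D2, D3, D4}: its best feasible assignment gives total 786.
Every other set of open sites that can feasibly serve all demand totals ≥ 785 even under its best assignment. Minimum: 781.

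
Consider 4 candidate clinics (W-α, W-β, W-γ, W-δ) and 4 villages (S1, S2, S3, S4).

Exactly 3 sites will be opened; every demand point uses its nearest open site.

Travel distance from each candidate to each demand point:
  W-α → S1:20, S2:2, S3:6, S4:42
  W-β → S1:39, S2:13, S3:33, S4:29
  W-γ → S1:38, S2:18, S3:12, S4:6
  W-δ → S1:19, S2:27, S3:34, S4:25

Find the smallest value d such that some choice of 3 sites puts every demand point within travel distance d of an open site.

Open {W-α, W-γ, W-δ}.
  Farthest demand point is S1 at travel distance 19 (to W-δ); all others are ≤ 19.
With {W-β, W-γ, W-δ} the worst case is 19.
With {W-α, W-β, W-γ} the worst case is 20.
No size-3 selection achieves below 19.

19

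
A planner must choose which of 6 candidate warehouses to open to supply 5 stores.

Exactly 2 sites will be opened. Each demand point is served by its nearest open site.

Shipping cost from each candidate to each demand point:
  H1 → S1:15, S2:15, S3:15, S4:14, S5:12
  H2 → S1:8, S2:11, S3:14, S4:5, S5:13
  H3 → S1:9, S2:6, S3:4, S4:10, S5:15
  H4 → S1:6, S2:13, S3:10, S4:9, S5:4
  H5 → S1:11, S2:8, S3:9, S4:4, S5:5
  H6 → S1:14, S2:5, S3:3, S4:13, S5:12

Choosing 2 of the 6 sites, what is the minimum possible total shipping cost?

27

Open {H4, H6}.
  S1→H4 6, S2→H6 5, S3→H6 3, S4→H4 9, S5→H4 4  ⇒ total 27.
Compare {H3, H5}: total 28.
Compare {H5, H6}: total 28.
No size-2 selection does better; minimum is 27.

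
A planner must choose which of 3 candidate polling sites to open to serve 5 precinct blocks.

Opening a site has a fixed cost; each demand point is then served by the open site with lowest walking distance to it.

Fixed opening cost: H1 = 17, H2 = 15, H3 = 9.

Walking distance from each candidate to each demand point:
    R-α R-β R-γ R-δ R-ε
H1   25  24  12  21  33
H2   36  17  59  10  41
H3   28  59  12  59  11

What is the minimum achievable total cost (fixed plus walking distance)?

Open {H2, H3}: assign each demand point to its cheapest open site.
  R-α→H3 28, R-β→H2 17, R-γ→H3 12, R-δ→H2 10, R-ε→H3 11
  walking distance 78, fixed 24 → total 102.
Compare {H1, H2, H3}: walking distance 75 + fixed 41 = 116.
Compare {H1, H3}: walking distance 93 + fixed 26 = 119.
Compare {H1, H2}: walking distance 97 + fixed 32 = 129.
All other subsets cost ≥ 116. Minimum total cost: 102.

102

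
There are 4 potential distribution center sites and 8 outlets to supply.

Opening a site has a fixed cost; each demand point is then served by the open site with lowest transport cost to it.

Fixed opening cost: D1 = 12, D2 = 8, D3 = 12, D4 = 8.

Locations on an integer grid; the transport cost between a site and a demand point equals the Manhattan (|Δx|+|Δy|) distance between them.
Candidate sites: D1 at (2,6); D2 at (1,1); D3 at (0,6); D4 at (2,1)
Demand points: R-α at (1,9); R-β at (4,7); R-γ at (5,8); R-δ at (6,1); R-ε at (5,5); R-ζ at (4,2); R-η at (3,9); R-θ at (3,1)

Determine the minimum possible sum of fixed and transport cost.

48

Open {D1, D4}: assign each demand point to its cheapest open site.
  R-α→D1 4, R-β→D1 3, R-γ→D1 5, R-δ→D4 4, R-ε→D1 4, R-ζ→D4 3, R-η→D1 4, R-θ→D4 1
  transport cost 28, fixed 20 → total 48.
Compare {D1, D2}: transport cost 31 + fixed 20 = 51.
Compare {D1}: transport cost 41 + fixed 12 = 53.
Compare {D3, D4}: transport cost 36 + fixed 20 = 56.
All other subsets cost ≥ 51. Minimum total cost: 48.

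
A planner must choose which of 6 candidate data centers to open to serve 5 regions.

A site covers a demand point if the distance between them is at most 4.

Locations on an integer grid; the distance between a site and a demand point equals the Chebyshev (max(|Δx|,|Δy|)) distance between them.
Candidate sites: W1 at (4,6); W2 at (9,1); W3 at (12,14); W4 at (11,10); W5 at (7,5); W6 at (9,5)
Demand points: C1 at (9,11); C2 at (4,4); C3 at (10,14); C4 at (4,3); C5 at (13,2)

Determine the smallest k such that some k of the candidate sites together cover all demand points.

3

Coverage sets (demand points within 4 of each site):
  W1: {C2, C4}
  W2: {C5}
  W3: {C1, C3}
  W4: {C1, C3}
  W5: {C2, C4}
  W6: {C5}
No 2 sites suffice: every size-2 union leaves at least one demand point uncovered.
But {W1, W2, W3} covers everything, so the minimum is 3.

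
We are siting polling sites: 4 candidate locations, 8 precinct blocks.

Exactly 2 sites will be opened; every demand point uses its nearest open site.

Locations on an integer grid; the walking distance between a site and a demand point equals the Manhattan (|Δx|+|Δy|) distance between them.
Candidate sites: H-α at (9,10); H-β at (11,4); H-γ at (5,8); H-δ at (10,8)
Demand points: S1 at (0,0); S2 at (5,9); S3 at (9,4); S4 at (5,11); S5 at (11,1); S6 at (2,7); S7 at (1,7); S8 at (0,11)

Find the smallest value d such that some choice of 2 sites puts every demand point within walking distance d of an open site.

Open {H-α, H-γ}.
  Farthest demand point is S1 at walking distance 13 (to H-γ); all others are ≤ 13.
With {H-β, H-γ} the worst case is 13.
With {H-γ, H-δ} the worst case is 13.
No size-2 selection achieves below 13.

13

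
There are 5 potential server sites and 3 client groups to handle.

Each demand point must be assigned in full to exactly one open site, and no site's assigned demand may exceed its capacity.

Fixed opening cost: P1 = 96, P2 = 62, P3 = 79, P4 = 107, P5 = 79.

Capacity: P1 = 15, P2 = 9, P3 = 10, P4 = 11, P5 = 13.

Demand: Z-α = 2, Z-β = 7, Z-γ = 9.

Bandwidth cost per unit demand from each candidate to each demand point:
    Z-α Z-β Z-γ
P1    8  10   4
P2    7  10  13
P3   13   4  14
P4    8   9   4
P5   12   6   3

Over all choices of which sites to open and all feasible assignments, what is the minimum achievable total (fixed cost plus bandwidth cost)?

237

Open {P3, P5}; cheapest assignment that respects the capacities:
  P3 (cap 10, load 7): Z-β — cost 7×4 = 28
  P5 (cap 13, load 11): Z-α, Z-γ — cost 2×12 + 9×3 = 51
  Shipping 79, fixed 158 → total 237.
  Any other capacity-feasible assignment to {P3, P5} ships for at least 79.
Compare {P2, P5}: its best feasible assignment gives total 252.
Compare {P1, P3}: its best feasible assignment gives total 255.
Every other set of open sites that can feasibly serve all demand totals ≥ 252 even under its best assignment. Minimum: 237.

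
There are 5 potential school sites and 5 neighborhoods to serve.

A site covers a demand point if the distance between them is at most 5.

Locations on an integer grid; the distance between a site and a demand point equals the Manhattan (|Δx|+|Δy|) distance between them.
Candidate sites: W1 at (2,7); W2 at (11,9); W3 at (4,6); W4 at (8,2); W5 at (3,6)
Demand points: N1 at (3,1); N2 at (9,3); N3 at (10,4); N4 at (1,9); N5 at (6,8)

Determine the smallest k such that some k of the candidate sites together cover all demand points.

2

Coverage sets (demand points within 5 of each site):
  W1: {N4, N5}
  W2: {}
  W3: {N5}
  W4: {N2, N3}
  W5: {N1, N4, N5}
No single site covers all 5 demand points.
But {W4, W5} covers everything, so the minimum is 2.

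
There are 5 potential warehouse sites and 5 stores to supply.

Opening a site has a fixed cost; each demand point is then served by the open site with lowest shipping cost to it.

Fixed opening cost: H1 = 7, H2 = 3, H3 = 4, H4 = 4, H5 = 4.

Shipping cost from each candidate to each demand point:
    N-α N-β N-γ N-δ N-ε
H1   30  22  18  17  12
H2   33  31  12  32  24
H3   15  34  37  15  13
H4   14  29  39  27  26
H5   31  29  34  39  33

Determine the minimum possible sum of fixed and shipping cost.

90

Open {H1, H2, H3}: assign each demand point to its cheapest open site.
  N-α→H3 15, N-β→H1 22, N-γ→H2 12, N-δ→H3 15, N-ε→H1 12
  shipping cost 76, fixed 14 → total 90.
Compare {H1, H2, H4}: shipping cost 77 + fixed 14 = 91.
Compare {H1, H3}: shipping cost 82 + fixed 11 = 93.
Compare {H2, H3}: shipping cost 86 + fixed 7 = 93.
All other subsets cost ≥ 91. Minimum total cost: 90.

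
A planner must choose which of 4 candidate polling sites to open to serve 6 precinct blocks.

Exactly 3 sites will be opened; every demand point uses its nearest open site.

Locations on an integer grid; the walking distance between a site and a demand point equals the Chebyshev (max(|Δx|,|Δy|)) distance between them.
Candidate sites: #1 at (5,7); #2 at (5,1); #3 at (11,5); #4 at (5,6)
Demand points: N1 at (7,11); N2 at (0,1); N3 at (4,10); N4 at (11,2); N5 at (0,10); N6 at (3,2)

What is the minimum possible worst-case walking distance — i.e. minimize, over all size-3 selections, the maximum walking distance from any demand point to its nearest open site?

5

Open {#1, #2, #3}.
  Farthest demand point is N2 at walking distance 5 (to #2); all others are ≤ 5.
With {#1, #3, #4} the worst case is 5.
With {#2, #3, #4} the worst case is 5.
No size-3 selection achieves below 5.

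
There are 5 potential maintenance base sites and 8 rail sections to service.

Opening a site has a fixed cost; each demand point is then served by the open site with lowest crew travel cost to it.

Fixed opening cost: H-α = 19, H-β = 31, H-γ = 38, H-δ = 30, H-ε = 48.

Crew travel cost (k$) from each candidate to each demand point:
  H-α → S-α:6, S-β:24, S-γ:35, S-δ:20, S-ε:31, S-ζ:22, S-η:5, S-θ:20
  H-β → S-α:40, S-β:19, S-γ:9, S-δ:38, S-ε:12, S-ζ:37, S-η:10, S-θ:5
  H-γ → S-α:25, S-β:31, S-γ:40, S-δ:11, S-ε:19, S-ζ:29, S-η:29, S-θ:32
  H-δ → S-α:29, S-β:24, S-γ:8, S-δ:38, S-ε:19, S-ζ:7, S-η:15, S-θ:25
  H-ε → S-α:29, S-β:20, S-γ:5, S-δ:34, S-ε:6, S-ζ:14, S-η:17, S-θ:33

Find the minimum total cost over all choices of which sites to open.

148

Open {H-α, H-β}: assign each demand point to its cheapest open site.
  S-α→H-α 6, S-β→H-β 19, S-γ→H-β 9, S-δ→H-α 20, S-ε→H-β 12, S-ζ→H-α 22, S-η→H-α 5, S-θ→H-β 5
  crew travel cost 98, fixed 50 → total 148.
Compare {H-α, H-δ}: crew travel cost 109 + fixed 49 = 158.
Compare {H-α, H-β, H-δ}: crew travel cost 82 + fixed 80 = 162.
Compare {H-α, H-ε}: crew travel cost 96 + fixed 67 = 163.
All other subsets cost ≥ 158. Minimum total cost: 148.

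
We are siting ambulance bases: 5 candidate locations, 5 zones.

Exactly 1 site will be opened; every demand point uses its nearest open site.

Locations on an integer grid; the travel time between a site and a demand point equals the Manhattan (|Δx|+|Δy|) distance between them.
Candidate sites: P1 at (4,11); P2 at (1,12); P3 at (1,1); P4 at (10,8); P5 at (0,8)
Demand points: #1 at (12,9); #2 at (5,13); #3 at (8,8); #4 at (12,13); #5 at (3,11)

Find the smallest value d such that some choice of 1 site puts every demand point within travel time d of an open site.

Open {P1}.
  Farthest demand point is #1 at travel time 10 (to P1); all others are ≤ 10.
With {P4} the worst case is 10.
With {P2} the worst case is 14.
No size-1 selection achieves below 10.

10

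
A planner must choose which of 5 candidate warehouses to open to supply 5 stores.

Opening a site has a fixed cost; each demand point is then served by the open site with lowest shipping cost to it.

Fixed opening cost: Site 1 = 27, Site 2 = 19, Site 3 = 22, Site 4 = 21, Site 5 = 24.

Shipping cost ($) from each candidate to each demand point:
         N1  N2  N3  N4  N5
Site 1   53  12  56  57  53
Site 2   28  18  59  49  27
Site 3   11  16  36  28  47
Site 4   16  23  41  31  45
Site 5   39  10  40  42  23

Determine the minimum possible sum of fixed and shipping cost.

Open {Site 3, Site 5}: assign each demand point to its cheapest open site.
  N1→Site 3 11, N2→Site 5 10, N3→Site 3 36, N4→Site 3 28, N5→Site 5 23
  shipping cost 108, fixed 46 → total 154.
Compare {Site 2, Site 3}: shipping cost 118 + fixed 41 = 159.
Compare {Site 3}: shipping cost 138 + fixed 22 = 160.
Compare {Site 4, Site 5}: shipping cost 120 + fixed 45 = 165.
All other subsets cost ≥ 159. Minimum total cost: 154.

154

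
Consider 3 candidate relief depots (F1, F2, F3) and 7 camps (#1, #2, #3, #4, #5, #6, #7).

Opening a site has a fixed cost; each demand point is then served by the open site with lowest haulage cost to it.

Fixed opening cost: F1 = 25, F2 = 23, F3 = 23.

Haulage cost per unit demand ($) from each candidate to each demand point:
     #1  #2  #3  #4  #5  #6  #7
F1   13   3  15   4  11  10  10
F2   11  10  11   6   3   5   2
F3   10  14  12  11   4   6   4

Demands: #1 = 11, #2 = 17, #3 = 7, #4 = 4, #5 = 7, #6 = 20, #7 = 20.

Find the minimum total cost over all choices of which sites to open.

Open {F1, F2}: assign each demand point to its cheapest open site.
  #1→F2 11×11=121, #2→F1 17×3=51, #3→F2 7×11=77, #4→F1 4×4=16, #5→F2 7×3=21, #6→F2 20×5=100, #7→F2 20×2=40
  haulage cost 426, fixed 48 → total 474.
Compare {F1, F2, F3}: haulage cost 415 + fixed 71 = 486.
Compare {F1, F3}: haulage cost 489 + fixed 48 = 537.
Compare {F2}: haulage cost 553 + fixed 23 = 576.
All other subsets cost ≥ 486. Minimum total cost: 474.

474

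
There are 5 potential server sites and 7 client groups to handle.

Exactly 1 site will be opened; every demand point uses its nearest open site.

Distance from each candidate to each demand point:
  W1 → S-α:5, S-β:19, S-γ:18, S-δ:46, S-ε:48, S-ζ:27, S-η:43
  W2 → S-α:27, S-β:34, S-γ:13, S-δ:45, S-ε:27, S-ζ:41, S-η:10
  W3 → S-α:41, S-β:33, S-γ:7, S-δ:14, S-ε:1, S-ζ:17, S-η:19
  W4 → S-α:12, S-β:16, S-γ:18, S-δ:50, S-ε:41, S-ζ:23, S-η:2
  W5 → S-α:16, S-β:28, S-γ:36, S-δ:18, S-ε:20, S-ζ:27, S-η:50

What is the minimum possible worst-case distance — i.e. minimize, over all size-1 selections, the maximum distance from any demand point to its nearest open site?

41

Open {W3}.
  Farthest demand point is S-α at distance 41 (to W3); all others are ≤ 41.
With {W2} the worst case is 45.
With {W1} the worst case is 48.
No size-1 selection achieves below 41.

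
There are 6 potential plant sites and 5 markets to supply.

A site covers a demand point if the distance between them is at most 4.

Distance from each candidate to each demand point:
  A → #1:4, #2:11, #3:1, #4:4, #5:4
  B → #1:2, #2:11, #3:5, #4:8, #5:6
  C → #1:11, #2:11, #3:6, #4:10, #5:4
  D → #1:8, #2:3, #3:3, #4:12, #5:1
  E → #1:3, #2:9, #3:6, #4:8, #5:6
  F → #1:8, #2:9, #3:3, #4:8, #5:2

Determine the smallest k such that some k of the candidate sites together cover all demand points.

Coverage sets (demand points within 4 of each site):
  A: {#1, #3, #4, #5}
  B: {#1}
  C: {#5}
  D: {#2, #3, #5}
  E: {#1}
  F: {#3, #5}
No single site covers all 5 demand points.
But {A, D} covers everything, so the minimum is 2.

2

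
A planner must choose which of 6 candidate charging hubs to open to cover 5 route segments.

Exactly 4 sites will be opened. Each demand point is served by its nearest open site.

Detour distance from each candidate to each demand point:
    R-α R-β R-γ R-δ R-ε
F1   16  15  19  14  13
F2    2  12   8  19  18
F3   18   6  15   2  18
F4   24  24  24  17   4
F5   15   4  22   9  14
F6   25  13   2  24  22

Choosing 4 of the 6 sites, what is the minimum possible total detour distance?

Open {F2, F3, F4, F6}.
  R-α→F2 2, R-β→F3 6, R-γ→F6 2, R-δ→F3 2, R-ε→F4 4  ⇒ total 16.
Compare {F2, F3, F4, F5}: total 20.
Compare {F2, F4, F5, F6}: total 21.
No size-4 selection does better; minimum is 16.

16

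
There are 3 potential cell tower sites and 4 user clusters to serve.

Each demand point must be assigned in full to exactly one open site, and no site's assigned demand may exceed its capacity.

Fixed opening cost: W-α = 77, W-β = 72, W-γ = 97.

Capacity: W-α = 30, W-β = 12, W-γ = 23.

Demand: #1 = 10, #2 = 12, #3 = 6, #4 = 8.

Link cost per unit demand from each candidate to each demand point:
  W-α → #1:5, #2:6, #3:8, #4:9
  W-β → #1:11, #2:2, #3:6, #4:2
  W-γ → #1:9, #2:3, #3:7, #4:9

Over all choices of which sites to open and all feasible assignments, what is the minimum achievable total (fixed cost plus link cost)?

335

Open {W-α, W-β}; cheapest assignment that respects the capacities:
  W-α (cap 30, load 28): #1, #2, #3 — cost 10×5 + 12×6 + 6×8 = 170
  W-β (cap 12, load 8): #4 — cost 8×2 = 16
  Shipping 186, fixed 149 → total 335.
  Any other capacity-feasible assignment to {W-α, W-β} ships for at least 186.
Compare {W-α, W-γ}: its best feasible assignment gives total 374.
Compare {W-α, W-β, W-γ}: its best feasible assignment gives total 390.
Every other set of open sites that can feasibly serve all demand totals ≥ 374 even under its best assignment. Minimum: 335.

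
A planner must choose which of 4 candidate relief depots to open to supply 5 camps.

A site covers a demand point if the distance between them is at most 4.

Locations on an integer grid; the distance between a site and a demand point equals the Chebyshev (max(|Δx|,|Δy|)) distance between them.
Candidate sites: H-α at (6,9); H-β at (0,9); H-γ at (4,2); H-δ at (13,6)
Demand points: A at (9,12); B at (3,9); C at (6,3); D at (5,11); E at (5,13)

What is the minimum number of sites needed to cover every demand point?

2

Coverage sets (demand points within 4 of each site):
  H-α: {A, B, D, E}
  H-β: {B}
  H-γ: {C}
  H-δ: {}
No single site covers all 5 demand points.
But {H-α, H-γ} covers everything, so the minimum is 2.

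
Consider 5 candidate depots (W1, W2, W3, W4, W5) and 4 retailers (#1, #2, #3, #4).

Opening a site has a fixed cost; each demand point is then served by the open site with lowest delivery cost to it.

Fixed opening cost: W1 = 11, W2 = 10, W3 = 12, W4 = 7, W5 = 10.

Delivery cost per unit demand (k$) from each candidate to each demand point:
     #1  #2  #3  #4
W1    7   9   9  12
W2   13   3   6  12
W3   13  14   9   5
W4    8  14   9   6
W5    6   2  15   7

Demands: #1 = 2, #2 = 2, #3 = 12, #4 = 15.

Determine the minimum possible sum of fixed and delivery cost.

Open {W2, W3, W5}: assign each demand point to its cheapest open site.
  #1→W5 2×6=12, #2→W5 2×2=4, #3→W2 12×6=72, #4→W3 15×5=75
  delivery cost 163, fixed 32 → total 195.
Compare {W2, W3, W4}: delivery cost 169 + fixed 29 = 198.
Compare {W1, W2, W3}: delivery cost 167 + fixed 33 = 200.
Compare {W2, W3}: delivery cost 179 + fixed 22 = 201.
All other subsets cost ≥ 198. Minimum total cost: 195.

195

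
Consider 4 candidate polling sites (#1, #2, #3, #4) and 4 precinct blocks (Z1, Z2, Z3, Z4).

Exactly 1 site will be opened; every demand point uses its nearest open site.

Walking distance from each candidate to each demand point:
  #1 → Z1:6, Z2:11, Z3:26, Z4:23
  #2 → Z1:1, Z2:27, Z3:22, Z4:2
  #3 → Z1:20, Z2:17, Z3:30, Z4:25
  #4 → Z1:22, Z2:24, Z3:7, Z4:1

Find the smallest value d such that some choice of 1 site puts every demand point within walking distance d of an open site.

24

Open {#4}.
  Farthest demand point is Z2 at walking distance 24 (to #4); all others are ≤ 24.
With {#1} the worst case is 26.
With {#2} the worst case is 27.
No size-1 selection achieves below 24.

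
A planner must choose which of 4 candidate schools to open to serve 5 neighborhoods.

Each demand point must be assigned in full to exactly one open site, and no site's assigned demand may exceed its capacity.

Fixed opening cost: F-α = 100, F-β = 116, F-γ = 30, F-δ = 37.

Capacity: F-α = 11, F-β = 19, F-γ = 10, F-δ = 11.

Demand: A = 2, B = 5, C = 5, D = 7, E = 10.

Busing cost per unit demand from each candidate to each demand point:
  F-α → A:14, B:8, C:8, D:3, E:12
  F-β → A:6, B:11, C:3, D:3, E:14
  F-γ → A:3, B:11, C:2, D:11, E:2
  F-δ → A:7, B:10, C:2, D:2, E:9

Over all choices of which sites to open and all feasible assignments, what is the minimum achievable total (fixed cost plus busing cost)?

Open {F-β, F-γ}; cheapest assignment that respects the capacities:
  F-β (cap 19, load 19): A, B, C, D — cost 2×6 + 5×11 + 5×3 + 7×3 = 103
  F-γ (cap 10, load 10): E — cost 10×2 = 20
  Shipping 123, fixed 146 → total 269.
  Any other capacity-feasible assignment to {F-β, F-γ} ships for at least 123.
Compare {F-α, F-γ, F-δ}: its best feasible assignment gives total 295.
Compare {F-β, F-γ, F-δ}: its best feasible assignment gives total 296.
Every other set of open sites that can feasibly serve all demand totals ≥ 295 even under its best assignment. Minimum: 269.

269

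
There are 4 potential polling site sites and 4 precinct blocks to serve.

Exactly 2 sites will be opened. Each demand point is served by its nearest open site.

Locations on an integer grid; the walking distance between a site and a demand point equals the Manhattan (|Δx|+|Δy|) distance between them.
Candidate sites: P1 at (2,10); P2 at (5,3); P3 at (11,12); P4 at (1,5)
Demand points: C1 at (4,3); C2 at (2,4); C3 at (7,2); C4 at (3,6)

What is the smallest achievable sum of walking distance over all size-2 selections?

9

Open {P2, P4}.
  C1→P2 1, C2→P4 2, C3→P2 3, C4→P4 3  ⇒ total 9.
Compare {P1, P2}: total 13.
Compare {P2, P3}: total 13.
No size-2 selection does better; minimum is 9.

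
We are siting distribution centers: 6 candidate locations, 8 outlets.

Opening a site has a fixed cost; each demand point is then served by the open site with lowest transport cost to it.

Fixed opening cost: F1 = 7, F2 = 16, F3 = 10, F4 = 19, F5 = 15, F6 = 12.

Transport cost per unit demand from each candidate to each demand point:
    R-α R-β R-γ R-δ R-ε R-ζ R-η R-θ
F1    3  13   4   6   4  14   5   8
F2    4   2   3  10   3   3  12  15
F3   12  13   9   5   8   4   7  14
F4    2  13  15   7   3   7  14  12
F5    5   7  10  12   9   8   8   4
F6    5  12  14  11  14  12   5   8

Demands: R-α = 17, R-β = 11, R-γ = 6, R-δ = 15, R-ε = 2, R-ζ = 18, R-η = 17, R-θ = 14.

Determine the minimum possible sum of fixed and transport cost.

415

Open {F1, F2, F3, F5}: assign each demand point to its cheapest open site.
  R-α→F1 17×3=51, R-β→F2 11×2=22, R-γ→F2 6×3=18, R-δ→F3 15×5=75, R-ε→F2 2×3=6, R-ζ→F2 18×3=54, R-η→F1 17×5=85, R-θ→F5 14×4=56
  transport cost 367, fixed 48 → total 415.
Compare {F1, F2, F3, F4, F5}: transport cost 350 + fixed 67 = 417.
Compare {F1, F2, F5}: transport cost 382 + fixed 38 = 420.
Compare {F1, F2, F4, F5}: transport cost 365 + fixed 57 = 422.
All other subsets cost ≥ 417. Minimum total cost: 415.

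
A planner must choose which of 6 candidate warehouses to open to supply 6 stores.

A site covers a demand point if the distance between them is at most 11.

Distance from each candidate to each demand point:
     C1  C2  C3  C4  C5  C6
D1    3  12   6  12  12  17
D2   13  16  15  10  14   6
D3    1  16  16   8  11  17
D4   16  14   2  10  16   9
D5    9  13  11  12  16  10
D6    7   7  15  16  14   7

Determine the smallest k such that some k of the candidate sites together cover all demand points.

Coverage sets (demand points within 11 of each site):
  D1: {C1, C3}
  D2: {C4, C6}
  D3: {C1, C4, C5}
  D4: {C3, C4, C6}
  D5: {C1, C3, C6}
  D6: {C1, C2, C6}
No 2 sites suffice: every size-2 union leaves at least one demand point uncovered.
But {D1, D3, D6} covers everything, so the minimum is 3.

3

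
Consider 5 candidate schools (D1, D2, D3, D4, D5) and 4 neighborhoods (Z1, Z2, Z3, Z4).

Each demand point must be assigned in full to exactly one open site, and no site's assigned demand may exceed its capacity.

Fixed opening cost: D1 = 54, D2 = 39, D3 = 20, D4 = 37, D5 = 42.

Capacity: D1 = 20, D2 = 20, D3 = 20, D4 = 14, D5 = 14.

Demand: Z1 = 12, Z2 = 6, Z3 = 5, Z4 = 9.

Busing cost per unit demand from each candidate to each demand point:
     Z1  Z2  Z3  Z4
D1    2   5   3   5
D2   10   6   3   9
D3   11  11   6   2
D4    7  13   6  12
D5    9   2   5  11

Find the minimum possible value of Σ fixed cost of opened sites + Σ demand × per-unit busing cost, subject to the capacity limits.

176

Open {D1, D3}; cheapest assignment that respects the capacities:
  D1 (cap 20, load 18): Z1, Z2 — cost 12×2 + 6×5 = 54
  D3 (cap 20, load 14): Z3, Z4 — cost 5×6 + 9×2 = 48
  Shipping 102, fixed 74 → total 176.
  Any other capacity-feasible assignment to {D1, D3} ships for at least 102.
Compare {D1, D3, D5}: its best feasible assignment gives total 185.
Compare {D1, D2, D3}: its best feasible assignment gives total 200.
Every other set of open sites that can feasibly serve all demand totals ≥ 185 even under its best assignment. Minimum: 176.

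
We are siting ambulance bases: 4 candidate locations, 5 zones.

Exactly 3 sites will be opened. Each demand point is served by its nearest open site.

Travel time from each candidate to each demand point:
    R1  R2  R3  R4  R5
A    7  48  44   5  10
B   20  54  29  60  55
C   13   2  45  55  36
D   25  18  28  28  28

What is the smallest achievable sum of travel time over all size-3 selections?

Open {A, C, D}.
  R1→A 7, R2→C 2, R3→D 28, R4→A 5, R5→A 10  ⇒ total 52.
Compare {A, B, C}: total 53.
Compare {A, B, D}: total 68.
No size-3 selection does better; minimum is 52.

52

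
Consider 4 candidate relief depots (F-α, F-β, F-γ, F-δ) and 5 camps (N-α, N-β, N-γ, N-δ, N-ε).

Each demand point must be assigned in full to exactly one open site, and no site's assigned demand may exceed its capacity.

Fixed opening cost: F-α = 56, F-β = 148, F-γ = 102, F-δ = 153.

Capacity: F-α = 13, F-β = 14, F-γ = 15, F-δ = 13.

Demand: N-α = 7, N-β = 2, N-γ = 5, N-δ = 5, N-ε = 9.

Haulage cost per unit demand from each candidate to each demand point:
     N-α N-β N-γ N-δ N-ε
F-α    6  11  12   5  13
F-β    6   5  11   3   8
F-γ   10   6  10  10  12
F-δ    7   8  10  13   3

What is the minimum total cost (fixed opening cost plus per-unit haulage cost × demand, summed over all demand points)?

467

Open {F-α, F-γ, F-δ}; cheapest assignment that respects the capacities:
  F-α (cap 13, load 12): N-α, N-δ — cost 7×6 + 5×5 = 67
  F-γ (cap 15, load 7): N-β, N-γ — cost 2×6 + 5×10 = 62
  F-δ (cap 13, load 9): N-ε — cost 9×3 = 27
  Shipping 156, fixed 311 → total 467.
  Any other capacity-feasible assignment to {F-α, F-γ, F-δ} ships for at least 156.
Compare {F-β, F-γ}: its best feasible assignment gives total 469.
Compare {F-α, F-β, F-γ}: its best feasible assignment gives total 497.
Every other set of open sites that can feasibly serve all demand totals ≥ 469 even under its best assignment. Minimum: 467.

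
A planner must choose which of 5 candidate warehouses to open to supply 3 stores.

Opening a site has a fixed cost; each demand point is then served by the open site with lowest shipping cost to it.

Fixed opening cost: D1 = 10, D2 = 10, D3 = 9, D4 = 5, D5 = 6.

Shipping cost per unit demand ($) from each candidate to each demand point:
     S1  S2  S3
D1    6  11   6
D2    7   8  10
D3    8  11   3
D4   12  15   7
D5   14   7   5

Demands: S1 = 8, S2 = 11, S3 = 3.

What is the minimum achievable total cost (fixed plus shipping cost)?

Open {D1, D5}: assign each demand point to its cheapest open site.
  S1→D1 8×6=48, S2→D5 11×7=77, S3→D5 3×5=15
  shipping cost 140, fixed 16 → total 156.
Compare {D1, D3, D5}: shipping cost 134 + fixed 25 = 159.
Compare {D1, D4, D5}: shipping cost 140 + fixed 21 = 161.
Compare {D2, D5}: shipping cost 148 + fixed 16 = 164.
All other subsets cost ≥ 159. Minimum total cost: 156.

156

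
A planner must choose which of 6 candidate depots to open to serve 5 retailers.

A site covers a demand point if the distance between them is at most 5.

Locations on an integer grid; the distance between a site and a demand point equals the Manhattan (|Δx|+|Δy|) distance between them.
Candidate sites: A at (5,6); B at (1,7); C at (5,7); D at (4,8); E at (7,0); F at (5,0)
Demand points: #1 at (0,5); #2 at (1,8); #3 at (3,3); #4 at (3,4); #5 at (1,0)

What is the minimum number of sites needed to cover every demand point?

2

Coverage sets (demand points within 5 of each site):
  A: {#3, #4}
  B: {#1, #2, #4}
  C: {#2, #4}
  D: {#2, #4}
  E: {}
  F: {#3, #5}
No single site covers all 5 demand points.
But {B, F} covers everything, so the minimum is 2.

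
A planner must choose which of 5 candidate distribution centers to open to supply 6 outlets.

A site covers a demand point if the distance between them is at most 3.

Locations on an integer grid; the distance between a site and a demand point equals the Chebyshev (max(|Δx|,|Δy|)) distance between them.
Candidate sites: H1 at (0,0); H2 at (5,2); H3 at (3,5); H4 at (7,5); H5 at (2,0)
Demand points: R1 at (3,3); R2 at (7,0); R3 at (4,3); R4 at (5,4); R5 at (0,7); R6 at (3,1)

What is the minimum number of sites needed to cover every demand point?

Coverage sets (demand points within 3 of each site):
  H1: {R1, R6}
  H2: {R1, R2, R3, R4, R6}
  H3: {R1, R3, R4, R5}
  H4: {R3, R4}
  H5: {R1, R3, R6}
No single site covers all 6 demand points.
But {H2, H3} covers everything, so the minimum is 2.

2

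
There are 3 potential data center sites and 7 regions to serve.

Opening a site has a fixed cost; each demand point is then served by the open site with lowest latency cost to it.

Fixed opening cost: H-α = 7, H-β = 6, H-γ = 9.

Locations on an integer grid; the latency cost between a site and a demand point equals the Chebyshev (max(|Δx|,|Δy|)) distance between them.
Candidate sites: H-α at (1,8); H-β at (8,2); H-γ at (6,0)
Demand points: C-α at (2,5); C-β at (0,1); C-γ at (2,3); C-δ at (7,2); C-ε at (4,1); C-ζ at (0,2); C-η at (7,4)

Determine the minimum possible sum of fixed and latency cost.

38

Open {H-γ}: assign each demand point to its cheapest open site.
  C-α→H-γ 5, C-β→H-γ 6, C-γ→H-γ 4, C-δ→H-γ 2, C-ε→H-γ 2, C-ζ→H-γ 6, C-η→H-γ 4
  latency cost 29, fixed 9 → total 38.
Compare {H-β}: latency cost 35 + fixed 6 = 41.
Compare {H-α, H-β}: latency cost 28 + fixed 13 = 41.
Compare {H-β, H-γ}: latency cost 26 + fixed 15 = 41.
All other subsets cost ≥ 41. Minimum total cost: 38.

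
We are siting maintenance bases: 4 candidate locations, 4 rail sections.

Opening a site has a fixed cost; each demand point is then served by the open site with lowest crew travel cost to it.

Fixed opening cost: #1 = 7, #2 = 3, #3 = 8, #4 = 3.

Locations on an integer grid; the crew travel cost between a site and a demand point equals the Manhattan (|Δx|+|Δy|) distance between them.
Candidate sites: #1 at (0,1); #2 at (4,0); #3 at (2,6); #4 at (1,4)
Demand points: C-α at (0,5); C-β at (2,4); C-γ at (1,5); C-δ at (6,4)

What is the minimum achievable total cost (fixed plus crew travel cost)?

Open {#4}: assign each demand point to its cheapest open site.
  C-α→#4 2, C-β→#4 1, C-γ→#4 1, C-δ→#4 5
  crew travel cost 9, fixed 3 → total 12.
Compare {#2, #4}: crew travel cost 9 + fixed 6 = 15.
Compare {#1, #4}: crew travel cost 9 + fixed 10 = 19.
Compare {#3, #4}: crew travel cost 9 + fixed 11 = 20.
All other subsets cost ≥ 15. Minimum total cost: 12.

12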